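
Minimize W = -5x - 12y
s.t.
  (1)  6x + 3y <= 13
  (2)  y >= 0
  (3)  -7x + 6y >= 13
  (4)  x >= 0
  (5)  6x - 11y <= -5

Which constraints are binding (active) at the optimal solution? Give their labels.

Vertices and W = -5x - 12y:
  (13/19, 169/57) → W = -39
  (0, 13/3) → W = -52
  (0, 13/6) → W = -26

The minimum is at (0, 13/3). Substituting into each constraint, equality holds for (1) and (4); the remaining constraints have slack.

(1) and (4)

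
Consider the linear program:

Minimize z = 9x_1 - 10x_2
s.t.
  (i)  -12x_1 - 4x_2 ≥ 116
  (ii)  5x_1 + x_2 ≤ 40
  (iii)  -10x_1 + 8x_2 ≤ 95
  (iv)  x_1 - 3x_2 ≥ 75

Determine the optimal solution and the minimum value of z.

Extreme points and z = 9x_1 - 10x_2:
  (69/2, -265/2) → z = 3271/2
  (-6/5, -127/5) → z = 1216/5
  (-885/22, -845/22) → z = 485/22
The feasible region is unbounded (it extends along (1, -5), (-4, -5)), but z strictly increases along every unbounded feasible direction, so there is no improving ray and the minimum is attained at a vertex.

x_1 = -885/22, x_2 = -845/22, minimum z = 485/22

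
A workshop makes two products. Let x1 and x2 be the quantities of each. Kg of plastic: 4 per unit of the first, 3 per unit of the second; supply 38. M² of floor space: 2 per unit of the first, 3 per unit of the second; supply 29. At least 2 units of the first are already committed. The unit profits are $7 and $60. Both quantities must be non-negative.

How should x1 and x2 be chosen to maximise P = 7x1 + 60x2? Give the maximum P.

x1 = 2, x2 = 25/3, maximum P = 514

Feasible corners and P = 7x1 + 60x2:
  (19/2, 0) → P = 133/2
  (2, 0) → P = 14
  (9/2, 20/3) → P = 863/2
  (2, 25/3) → P = 514

The optimum lies where 2x1 + 3x2 = 29 and x1 = 2.
Solving simultaneously gives x1 = 2, x2 = 25/3.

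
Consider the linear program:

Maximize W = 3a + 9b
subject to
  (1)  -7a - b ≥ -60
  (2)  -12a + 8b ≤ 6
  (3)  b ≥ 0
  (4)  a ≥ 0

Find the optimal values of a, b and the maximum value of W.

The binding constraints are -7a - b = -60 and -12a + 8b = 6.
Solving simultaneously gives a = 237/34, b = 381/34.

a = 237/34, b = 381/34, maximum W = 2070/17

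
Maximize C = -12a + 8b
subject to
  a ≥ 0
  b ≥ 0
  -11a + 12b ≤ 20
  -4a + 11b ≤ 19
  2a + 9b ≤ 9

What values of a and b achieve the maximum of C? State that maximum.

a = 0, b = 1, maximum C = 8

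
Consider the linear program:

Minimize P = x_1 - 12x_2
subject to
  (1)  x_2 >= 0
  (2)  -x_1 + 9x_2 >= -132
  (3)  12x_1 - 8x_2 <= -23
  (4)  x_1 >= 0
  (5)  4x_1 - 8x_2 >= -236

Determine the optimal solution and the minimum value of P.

x_1 = 213/8, x_2 = 685/16, minimum P = -3897/8

The optimum lies where 12x_1 - 8x_2 = -23 and 4x_1 - 8x_2 = -236.
Solving simultaneously gives x_1 = 213/8, x_2 = 685/16.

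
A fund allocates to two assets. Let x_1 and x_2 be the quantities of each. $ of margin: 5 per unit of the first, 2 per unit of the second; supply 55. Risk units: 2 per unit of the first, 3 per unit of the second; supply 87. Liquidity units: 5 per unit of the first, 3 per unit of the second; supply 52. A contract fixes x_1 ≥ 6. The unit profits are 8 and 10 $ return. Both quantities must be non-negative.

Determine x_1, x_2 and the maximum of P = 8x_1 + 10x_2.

x_1 = 6, x_2 = 22/3, maximum P = 364/3

Corner points and P = 8x_1 + 10x_2:
  (52/5, 0) → P = 416/5
  (6, 0) → P = 48
  (6, 22/3) → P = 364/3

The optimum lies where 5x_1 + 3x_2 = 52 and x_1 = 6.
Solving simultaneously gives x_1 = 6, x_2 = 22/3.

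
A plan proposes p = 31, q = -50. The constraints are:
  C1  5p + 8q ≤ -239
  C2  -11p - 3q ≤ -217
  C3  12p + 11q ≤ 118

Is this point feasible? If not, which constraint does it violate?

Constraint C2: -11p - 3q = -191, which is not ≤ -217. All other constraints are satisfied.

not feasible — violates C2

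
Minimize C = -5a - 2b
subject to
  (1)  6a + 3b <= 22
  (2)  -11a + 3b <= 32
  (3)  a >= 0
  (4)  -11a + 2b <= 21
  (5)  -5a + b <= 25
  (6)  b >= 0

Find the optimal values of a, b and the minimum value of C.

a = 11/3, b = 0, minimum C = -55/3

Feasible corners and C = -5a - 2b:
  (0, 22/3) → C = -44/3
  (11/3, 0) → C = -55/3
  (0, 0) → C = 0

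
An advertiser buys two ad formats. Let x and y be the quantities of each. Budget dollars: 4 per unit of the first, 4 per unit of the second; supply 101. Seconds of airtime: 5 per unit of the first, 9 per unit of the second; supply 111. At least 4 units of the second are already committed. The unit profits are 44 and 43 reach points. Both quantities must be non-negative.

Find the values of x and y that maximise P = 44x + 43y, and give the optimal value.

Vertices and P = 44x + 43y:
  (0, 37/3) → P = 1591/3
  (0, 4) → P = 172
  (15, 4) → P = 832

x = 15, y = 4, maximum P = 832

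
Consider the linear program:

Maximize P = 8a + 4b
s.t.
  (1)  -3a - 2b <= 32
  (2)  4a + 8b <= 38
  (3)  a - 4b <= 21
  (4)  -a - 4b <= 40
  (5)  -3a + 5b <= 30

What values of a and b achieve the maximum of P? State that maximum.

a = 40/3, b = -23/12, maximum P = 99

Extreme points and P = 8a + 4b:
  (-43/7, -95/14) → P = -534/7
  (-220/21, -2/7) → P = -1784/21
  (40/3, -23/12) → P = 99
  (-25/22, 117/22) → P = 134/11

At the optimal vertex, 4a + 8b = 38 and a - 4b = 21.
Solving simultaneously gives a = 40/3, b = -23/12.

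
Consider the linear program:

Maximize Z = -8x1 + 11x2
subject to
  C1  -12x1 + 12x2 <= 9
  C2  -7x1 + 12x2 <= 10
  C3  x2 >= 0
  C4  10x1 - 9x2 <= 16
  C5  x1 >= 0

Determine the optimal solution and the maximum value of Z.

Feasible corners and Z = -8x1 + 11x2:
  (1/5, 19/20) → Z = 177/20
  (0, 3/4) → Z = 33/4
  (94/19, 212/57) → Z = 4/3
  (8/5, 0) → Z = -64/5
  (0, 0) → Z = 0

At the optimal vertex, -12x1 + 12x2 = 9 and -7x1 + 12x2 = 10.
Solving simultaneously gives x1 = 1/5, x2 = 19/20.

x1 = 1/5, x2 = 19/20, maximum Z = 177/20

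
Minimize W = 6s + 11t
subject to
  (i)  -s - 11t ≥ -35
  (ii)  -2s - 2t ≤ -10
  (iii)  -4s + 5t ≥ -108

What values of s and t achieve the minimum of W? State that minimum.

s = 133/9, t = -88/9, minimum W = -170/9

Extreme points and W = 6s + 11t:
  (2, 3) → W = 45
  (1363/49, 32/49) → W = 8530/49
  (133/9, -88/9) → W = -170/9

The binding constraints are -2s - 2t = -10 and -4s + 5t = -108.
Solving simultaneously gives s = 133/9, t = -88/9.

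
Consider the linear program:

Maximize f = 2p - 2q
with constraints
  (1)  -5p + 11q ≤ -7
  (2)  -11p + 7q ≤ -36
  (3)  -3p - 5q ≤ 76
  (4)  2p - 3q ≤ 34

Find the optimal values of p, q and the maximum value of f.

p = 353/7, q = 156/7, maximum f = 394/7

Vertices and f = 2p - 2q:
  (347/86, 103/86) → f = 244/43
  (353/7, 156/7) → f = 394/7
  (-88/19, -236/19) → f = 296/19
  (-58/19, -254/19) → f = 392/19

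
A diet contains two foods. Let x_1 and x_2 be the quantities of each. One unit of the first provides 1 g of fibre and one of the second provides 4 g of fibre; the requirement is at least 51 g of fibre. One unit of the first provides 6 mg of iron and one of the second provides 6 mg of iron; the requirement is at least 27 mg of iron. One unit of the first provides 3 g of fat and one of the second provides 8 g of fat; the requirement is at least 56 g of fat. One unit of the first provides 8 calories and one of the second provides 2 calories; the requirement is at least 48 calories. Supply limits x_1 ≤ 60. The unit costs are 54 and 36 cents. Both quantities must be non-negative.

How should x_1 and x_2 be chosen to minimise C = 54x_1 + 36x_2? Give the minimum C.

Feasible corners and C = 54x_1 + 36x_2:
  (0, 24) → C = 864
  (51, 0) → C = 2754
  (60, 0) → C = 3240
  (3, 12) → C = 594
The feasible region is unbounded (it extends along (0, 1)), but C strictly increases along every unbounded feasible direction, so there is no improving ray and the minimum is attained at a vertex.

The binding constraints are x_1 + 4x_2 = 51 and 8x_1 + 2x_2 = 48.
Solving simultaneously gives x_1 = 3, x_2 = 12.

x_1 = 3, x_2 = 12, minimum C = 594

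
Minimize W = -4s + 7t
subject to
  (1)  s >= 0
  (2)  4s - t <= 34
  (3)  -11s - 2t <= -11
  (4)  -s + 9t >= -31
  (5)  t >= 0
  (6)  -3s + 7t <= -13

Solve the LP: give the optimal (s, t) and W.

Vertices and W = -4s + 7t:
  (17/2, 0) → W = -34
  (9, 2) → W = -22
  (13/3, 0) → W = -52/3

s = 17/2, t = 0, minimum W = -34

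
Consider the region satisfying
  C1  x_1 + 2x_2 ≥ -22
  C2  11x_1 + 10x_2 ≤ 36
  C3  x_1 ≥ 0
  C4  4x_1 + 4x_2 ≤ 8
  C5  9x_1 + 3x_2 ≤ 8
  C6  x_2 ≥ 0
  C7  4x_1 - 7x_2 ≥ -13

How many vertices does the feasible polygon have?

5

Intersecting each pair of boundary lines and keeping only the points that satisfy every inequality leaves:
  (0, 0)
  (0, 13/7)
  (1/3, 5/3)
  (1/11, 21/11)
  (8/9, 0)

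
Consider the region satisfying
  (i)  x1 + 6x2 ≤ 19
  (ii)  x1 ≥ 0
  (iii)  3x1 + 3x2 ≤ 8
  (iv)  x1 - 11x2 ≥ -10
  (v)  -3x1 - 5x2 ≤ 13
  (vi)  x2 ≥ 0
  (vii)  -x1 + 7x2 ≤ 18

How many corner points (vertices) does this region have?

The feasible vertices (each the meet of two boundaries and inside every other half-plane) are:
  (0, 10/11)
  (0, 0)
  (29/18, 19/18)
  (8/3, 0)

4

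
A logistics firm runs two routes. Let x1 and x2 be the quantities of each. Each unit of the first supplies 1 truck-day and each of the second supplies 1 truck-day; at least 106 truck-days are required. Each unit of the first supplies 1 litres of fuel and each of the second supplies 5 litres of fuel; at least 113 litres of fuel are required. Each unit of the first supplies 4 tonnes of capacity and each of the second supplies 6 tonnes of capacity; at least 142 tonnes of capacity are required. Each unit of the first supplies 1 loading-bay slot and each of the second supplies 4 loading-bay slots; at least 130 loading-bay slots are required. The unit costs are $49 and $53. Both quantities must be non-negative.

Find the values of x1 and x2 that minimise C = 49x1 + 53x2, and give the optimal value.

x1 = 98, x2 = 8, minimum C = 5226

Vertices and C = 49x1 + 53x2:
  (0, 106) → C = 5618
  (130, 0) → C = 6370
  (98, 8) → C = 5226
The feasible region is unbounded (it extends along (0, 1), (1, 0)), but C strictly increases along every unbounded feasible direction, so there is no improving ray and the minimum is attained at a vertex.

The optimum lies where x1 + x2 = 106 and x1 + 4x2 = 130.
Solving simultaneously gives x1 = 98, x2 = 8.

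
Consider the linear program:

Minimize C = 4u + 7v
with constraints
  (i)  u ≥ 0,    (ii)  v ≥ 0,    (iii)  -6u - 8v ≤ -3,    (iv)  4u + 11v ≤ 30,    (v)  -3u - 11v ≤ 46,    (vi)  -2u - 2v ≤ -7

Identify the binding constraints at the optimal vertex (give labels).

(ii) and (vi)

Vertices and C = 4u + 7v:
  (15/2, 0) → C = 30
  (7/2, 0) → C = 14
  (17/14, 16/7) → C = 146/7

The minimum is at (7/2, 0). Substituting into each constraint, equality holds for (ii) and (vi); the remaining constraints have slack.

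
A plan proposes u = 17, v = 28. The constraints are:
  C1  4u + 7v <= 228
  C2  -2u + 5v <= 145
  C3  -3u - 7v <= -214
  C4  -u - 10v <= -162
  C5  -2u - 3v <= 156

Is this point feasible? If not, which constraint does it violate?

Constraint C1: 4u + 7v = 264, which is not ≤ 228. All other constraints are satisfied.

not feasible — violates C1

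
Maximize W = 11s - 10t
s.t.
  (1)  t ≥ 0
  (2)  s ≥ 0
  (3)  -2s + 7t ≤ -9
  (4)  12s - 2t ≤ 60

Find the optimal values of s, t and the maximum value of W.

s = 5, t = 0, maximum W = 55

Feasible corners and W = 11s - 10t:
  (9/2, 0) → W = 99/2
  (5, 0) → W = 55
  (201/40, 3/20) → W = 2151/40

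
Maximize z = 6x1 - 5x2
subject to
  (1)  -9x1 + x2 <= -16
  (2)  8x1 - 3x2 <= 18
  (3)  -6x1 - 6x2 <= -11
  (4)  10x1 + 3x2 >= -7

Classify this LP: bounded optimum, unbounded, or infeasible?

bounded optimum

Extreme points and z = 6x1 - 5x2:
  (107/60, 1/20) → z = 209/20
  (47/22, -10/33) → z = 43/3
The feasible region has finitely many vertices and no improving ray; the maximum is 43/3 at (47/22, -10/33).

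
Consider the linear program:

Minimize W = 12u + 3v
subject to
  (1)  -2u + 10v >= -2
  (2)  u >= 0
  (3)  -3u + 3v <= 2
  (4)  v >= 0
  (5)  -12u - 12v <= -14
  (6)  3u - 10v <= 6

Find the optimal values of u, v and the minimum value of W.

Extreme points and W = 12u + 3v:
  (41/36, 1/36) → W = 55/4
  (4, 3/5) → W = 249/5
  (1/4, 11/12) → W = 23/4
The feasible region is unbounded (it extends along (1, 1), (10, 3)), but W strictly increases along every unbounded feasible direction, so there is no improving ray and the minimum is attained at a vertex.

The binding constraints are -3u + 3v = 2 and -12u - 12v = -14.
Solving simultaneously gives u = 1/4, v = 11/12.

u = 1/4, v = 11/12, minimum W = 23/4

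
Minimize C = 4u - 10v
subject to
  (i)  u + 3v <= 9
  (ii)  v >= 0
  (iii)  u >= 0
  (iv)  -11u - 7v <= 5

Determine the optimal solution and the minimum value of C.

u = 0, v = 3, minimum C = -30

Feasible corners and C = 4u - 10v:
  (9, 0) → C = 36
  (0, 3) → C = -30
  (0, 0) → C = 0

At the optimal vertex, u + 3v = 9 and u = 0.
Solving simultaneously gives u = 0, v = 3.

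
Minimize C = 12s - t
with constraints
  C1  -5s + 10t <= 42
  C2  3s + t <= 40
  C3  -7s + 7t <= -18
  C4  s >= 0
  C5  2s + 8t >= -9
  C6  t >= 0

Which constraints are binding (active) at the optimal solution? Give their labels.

C3 and C6

Feasible corners and C = 12s - t:
  (149/14, 113/14) → C = 1675/14
  (40/3, 0) → C = 160
  (18/7, 0) → C = 216/7

The minimum is at (18/7, 0). Substituting into each constraint, equality holds for C3 and C6; the remaining constraints have slack.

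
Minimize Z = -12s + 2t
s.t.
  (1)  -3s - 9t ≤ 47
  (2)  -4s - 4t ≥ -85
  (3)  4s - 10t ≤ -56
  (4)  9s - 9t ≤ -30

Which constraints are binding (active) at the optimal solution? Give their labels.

Vertices and Z = -12s + 2t:
  (-487/33, -10/33) → Z = 5824/33
  (215/24, 295/24) → Z = -995/12
  (34/9, 64/9) → Z = -280/9
The feasible region is unbounded (it extends along (-1, 1), (-3, 1)), but Z strictly increases along every unbounded feasible direction, so there is no improving ray and the minimum is attained at a vertex.

The minimum is at (215/24, 295/24). Substituting into each constraint, equality holds for (2) and (4); the remaining constraints have slack.

(2) and (4)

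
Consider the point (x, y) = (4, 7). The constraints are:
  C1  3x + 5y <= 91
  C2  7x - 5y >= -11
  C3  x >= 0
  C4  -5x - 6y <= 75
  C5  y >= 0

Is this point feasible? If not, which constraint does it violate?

feasible

C1: 47 ≤ 91 ✓
C2: -7 ≥ -11 ✓
C3: 4 ≥ 0 ✓
C4: -62 ≤ 75 ✓
C5: 7 ≥ 0 ✓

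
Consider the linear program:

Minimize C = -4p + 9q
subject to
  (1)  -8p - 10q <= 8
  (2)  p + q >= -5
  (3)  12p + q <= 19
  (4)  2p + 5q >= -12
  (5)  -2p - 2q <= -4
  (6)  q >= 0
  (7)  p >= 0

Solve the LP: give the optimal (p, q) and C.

Feasible corners and C = -4p + 9q:
  (17/11, 5/11) → C = -23/11
  (0, 19) → C = 171
  (0, 2) → C = 18

The binding constraints are 12p + q = 19 and -2p - 2q = -4.
Solving simultaneously gives p = 17/11, q = 5/11.

p = 17/11, q = 5/11, minimum C = -23/11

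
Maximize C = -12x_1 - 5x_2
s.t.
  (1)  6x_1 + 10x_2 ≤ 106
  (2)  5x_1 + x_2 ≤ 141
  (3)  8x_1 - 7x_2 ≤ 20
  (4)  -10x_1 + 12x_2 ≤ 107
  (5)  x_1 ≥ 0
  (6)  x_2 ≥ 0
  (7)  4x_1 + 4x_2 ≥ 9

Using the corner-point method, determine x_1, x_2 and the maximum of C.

The optimum lies where x_1 = 0 and 4x_1 + 4x_2 = 9.
Solving simultaneously gives x_1 = 0, x_2 = 9/4.

x_1 = 0, x_2 = 9/4, maximum C = -45/4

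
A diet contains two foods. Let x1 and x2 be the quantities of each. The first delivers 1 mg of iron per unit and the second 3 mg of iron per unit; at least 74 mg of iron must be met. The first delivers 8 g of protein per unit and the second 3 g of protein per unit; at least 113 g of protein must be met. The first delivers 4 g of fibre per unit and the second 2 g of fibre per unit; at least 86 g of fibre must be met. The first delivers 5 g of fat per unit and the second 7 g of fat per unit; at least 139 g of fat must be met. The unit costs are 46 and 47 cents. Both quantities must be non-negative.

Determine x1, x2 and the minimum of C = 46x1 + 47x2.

x1 = 11, x2 = 21, minimum C = 1493

Corner points and C = 46x1 + 47x2:
  (0, 43) → C = 2021
  (74, 0) → C = 3404
  (11, 21) → C = 1493
The feasible region is unbounded (it extends along (0, 1), (1, 0)), but C strictly increases along every unbounded feasible direction, so there is no improving ray and the minimum is attained at a vertex.

The optimum lies where x1 + 3x2 = 74 and 4x1 + 2x2 = 86.
Solving simultaneously gives x1 = 11, x2 = 21.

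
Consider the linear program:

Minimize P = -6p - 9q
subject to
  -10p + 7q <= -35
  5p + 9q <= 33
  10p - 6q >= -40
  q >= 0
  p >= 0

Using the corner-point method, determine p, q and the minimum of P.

Extreme points and P = -6p - 9q:
  (546/125, 31/25) → P = -4671/125
  (7/2, 0) → P = -21
  (33/5, 0) → P = -198/5

At the optimal vertex, 5p + 9q = 33 and q = 0.
Solving simultaneously gives p = 33/5, q = 0.

p = 33/5, q = 0, minimum P = -198/5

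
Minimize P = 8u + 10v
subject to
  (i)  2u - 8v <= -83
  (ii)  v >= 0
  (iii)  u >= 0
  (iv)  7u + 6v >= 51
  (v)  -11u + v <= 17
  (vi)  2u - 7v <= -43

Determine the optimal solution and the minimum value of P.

u = 0, v = 83/8, minimum P = 415/4

The feasible region is unbounded (it extends along (1, 11), (7, 2)), but P strictly increases along every unbounded feasible direction, so there is no improving ray and the minimum is attained at a vertex.

The optimum lies where 2u - 8v = -83 and u = 0.
Solving simultaneously gives u = 0, v = 83/8.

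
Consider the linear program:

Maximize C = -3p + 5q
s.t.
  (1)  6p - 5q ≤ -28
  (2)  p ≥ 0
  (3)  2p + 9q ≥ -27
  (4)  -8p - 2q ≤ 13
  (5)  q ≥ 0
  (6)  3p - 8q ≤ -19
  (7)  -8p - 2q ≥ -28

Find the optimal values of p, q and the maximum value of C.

Vertices and C = -3p + 5q:
  (0, 28/5) → C = 28
  (21/13, 98/13) → C = 427/13
  (0, 14) → C = 70

p = 0, q = 14, maximum C = 70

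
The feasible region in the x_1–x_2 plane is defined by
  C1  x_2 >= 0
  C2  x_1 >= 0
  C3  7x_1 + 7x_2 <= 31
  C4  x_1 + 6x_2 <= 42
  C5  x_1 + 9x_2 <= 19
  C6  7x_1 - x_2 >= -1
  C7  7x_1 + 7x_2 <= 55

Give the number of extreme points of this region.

Intersecting each pair of boundary lines and keeping only the points that satisfy every inequality leaves:
  (0, 0)
  (31/7, 0)
  (0, 1)
  (73/28, 51/28)
  (5/32, 67/32)

5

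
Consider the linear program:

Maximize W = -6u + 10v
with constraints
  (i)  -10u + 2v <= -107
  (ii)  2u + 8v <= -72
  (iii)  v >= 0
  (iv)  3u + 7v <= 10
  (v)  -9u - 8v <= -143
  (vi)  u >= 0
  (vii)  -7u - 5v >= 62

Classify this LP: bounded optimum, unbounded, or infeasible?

infeasible

The boundaries u = 0 and -7u - 5v = 62 meet at (0, -62/5), but that point violates -10u + 2v ≤ -107. Every candidate vertex is excluded by some other constraint, so the feasible region is empty.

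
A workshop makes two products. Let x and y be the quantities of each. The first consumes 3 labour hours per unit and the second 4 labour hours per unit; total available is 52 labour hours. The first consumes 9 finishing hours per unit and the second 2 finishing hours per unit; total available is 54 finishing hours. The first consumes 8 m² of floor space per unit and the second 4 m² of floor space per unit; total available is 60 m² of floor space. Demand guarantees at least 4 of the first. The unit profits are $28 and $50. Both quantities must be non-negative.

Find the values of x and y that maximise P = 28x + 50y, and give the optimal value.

x = 4, y = 7, maximum P = 462

Feasible corners and P = 28x + 50y:
  (6, 0) → P = 168
  (4, 0) → P = 112
  (24/5, 27/5) → P = 2022/5
  (4, 7) → P = 462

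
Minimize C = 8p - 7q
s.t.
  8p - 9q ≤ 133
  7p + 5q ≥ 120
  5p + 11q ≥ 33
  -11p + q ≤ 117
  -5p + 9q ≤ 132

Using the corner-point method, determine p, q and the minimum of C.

Feasible corners and C = 8p - 7q:
  (1745/103, 29/103) → C = 13757/103
  (265/3, 1721/27) → C = 7033/27
  (105/22, 381/22) → C = -1827/22

The optimum lies where 7p + 5q = 120 and -5p + 9q = 132.
Solving simultaneously gives p = 105/22, q = 381/22.

p = 105/22, q = 381/22, minimum C = -1827/22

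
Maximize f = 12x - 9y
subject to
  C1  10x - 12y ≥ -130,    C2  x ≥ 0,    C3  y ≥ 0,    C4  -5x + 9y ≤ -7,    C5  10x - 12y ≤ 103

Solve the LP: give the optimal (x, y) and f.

x = 281/10, y = 89/6, maximum f = 2037/10

Vertices and f = 12x - 9y:
  (7/5, 0) → f = 84/5
  (103/10, 0) → f = 618/5
  (281/10, 89/6) → f = 2037/10

The optimum lies where -5x + 9y = -7 and 10x - 12y = 103.
Solving simultaneously gives x = 281/10, y = 89/6.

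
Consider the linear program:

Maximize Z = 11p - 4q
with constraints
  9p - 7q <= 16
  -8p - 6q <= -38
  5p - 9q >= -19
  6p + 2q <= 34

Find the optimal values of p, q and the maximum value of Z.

Corner points and Z = 11p - 4q:
  (181/55, 107/55) → Z = 1563/55
  (9/2, 7/2) → Z = 71/2
  (38/17, 57/17) → Z = 190/17
  (67/16, 71/16) → Z = 453/16

p = 9/2, q = 7/2, maximum Z = 71/2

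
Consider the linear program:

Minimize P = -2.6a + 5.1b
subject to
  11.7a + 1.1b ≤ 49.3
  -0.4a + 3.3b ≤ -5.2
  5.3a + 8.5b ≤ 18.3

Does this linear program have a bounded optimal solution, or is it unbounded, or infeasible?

unbounded

From the feasible point (1531/355, -4112/3905), moving in the direction (1.1, -11.7) keeps every constraint satisfied while P decreases without bound.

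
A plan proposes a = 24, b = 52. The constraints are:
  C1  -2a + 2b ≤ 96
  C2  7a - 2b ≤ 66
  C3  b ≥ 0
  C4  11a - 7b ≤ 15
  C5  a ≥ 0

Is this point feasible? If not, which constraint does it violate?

C1: 56 ≤ 96 ✓
C2: 64 ≤ 66 ✓
C3: 52 ≥ 0 ✓
C4: -100 ≤ 15 ✓
C5: 24 ≥ 0 ✓

feasible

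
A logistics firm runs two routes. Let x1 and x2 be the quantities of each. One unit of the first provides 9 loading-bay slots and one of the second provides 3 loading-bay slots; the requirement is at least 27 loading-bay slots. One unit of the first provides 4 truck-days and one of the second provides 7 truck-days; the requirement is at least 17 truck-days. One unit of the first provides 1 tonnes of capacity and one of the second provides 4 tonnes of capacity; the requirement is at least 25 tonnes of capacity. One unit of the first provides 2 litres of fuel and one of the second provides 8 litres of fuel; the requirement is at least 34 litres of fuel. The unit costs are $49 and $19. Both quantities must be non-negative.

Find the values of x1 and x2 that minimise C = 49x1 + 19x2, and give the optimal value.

Vertices and C = 49x1 + 19x2:
  (0, 9) → C = 171
  (25, 0) → C = 1225
  (1, 6) → C = 163
The feasible region is unbounded (it extends along (0, 1), (1, 0)), but C strictly increases along every unbounded feasible direction, so there is no improving ray and the minimum is attained at a vertex.

x1 = 1, x2 = 6, minimum C = 163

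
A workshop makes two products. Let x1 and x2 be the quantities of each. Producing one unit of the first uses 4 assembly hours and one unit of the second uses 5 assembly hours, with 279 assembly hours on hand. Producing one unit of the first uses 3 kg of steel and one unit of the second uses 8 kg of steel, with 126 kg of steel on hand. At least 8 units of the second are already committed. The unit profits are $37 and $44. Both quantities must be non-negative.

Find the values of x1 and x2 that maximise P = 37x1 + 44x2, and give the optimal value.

x1 = 62/3, x2 = 8, maximum P = 3350/3

At the optimal vertex, 3x1 + 8x2 = 126 and x2 = 8.
Solving simultaneously gives x1 = 62/3, x2 = 8.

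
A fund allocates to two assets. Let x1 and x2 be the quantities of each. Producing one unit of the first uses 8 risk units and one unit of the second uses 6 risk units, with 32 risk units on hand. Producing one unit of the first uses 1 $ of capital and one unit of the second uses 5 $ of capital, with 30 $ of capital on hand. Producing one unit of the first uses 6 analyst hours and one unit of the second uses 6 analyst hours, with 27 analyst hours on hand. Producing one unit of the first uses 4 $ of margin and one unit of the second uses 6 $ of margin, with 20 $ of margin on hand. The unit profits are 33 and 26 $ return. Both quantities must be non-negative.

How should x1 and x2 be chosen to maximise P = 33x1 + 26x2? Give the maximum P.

x1 = 3, x2 = 4/3, maximum P = 401/3

Vertices and P = 33x1 + 26x2:
  (0, 0) → P = 0
  (0, 10/3) → P = 260/3
  (4, 0) → P = 132
  (3, 4/3) → P = 401/3

The binding constraints are 8x1 + 6x2 = 32 and 4x1 + 6x2 = 20.
Solving simultaneously gives x1 = 3, x2 = 4/3.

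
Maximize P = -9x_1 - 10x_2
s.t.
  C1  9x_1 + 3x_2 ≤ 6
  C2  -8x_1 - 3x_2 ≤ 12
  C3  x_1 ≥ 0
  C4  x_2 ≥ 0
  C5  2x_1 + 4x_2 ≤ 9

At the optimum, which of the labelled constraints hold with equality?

Vertices and P = -9x_1 - 10x_2:
  (0, 2) → P = -20
  (2/3, 0) → P = -6
  (0, 0) → P = 0

The maximum is at (0, 0). Substituting into each constraint, equality holds for C3 and C4; the remaining constraints have slack.

C3 and C4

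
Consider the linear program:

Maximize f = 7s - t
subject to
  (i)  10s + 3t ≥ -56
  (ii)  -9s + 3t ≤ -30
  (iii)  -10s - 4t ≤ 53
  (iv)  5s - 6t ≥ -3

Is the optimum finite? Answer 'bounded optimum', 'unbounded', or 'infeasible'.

From the feasible point (-13/22, -259/22), moving in the direction (4, -10) keeps every constraint satisfied while f increases without bound.

unbounded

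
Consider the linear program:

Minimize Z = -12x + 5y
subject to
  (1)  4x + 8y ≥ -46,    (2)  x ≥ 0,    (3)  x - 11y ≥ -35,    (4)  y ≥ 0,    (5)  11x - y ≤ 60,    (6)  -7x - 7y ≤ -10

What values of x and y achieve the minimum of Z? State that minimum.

x = 60/11, y = 0, minimum Z = -720/11

Corner points and Z = -12x + 5y:
  (0, 35/11) → Z = 175/11
  (0, 10/7) → Z = 50/7
  (139/24, 89/24) → Z = -1223/24
  (60/11, 0) → Z = -720/11
  (10/7, 0) → Z = -120/7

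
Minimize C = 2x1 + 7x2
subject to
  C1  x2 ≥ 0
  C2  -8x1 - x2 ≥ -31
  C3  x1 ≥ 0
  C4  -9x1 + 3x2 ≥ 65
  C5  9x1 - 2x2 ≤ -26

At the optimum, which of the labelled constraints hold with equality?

Feasible corners and C = 2x1 + 7x2:
  (0, 31) → C = 217
  (28/33, 799/33) → C = 1883/11
  (0, 65/3) → C = 455/3

The minimum is at (0, 65/3). Substituting into each constraint, equality holds for C3 and C4; the remaining constraints have slack.

C3 and C4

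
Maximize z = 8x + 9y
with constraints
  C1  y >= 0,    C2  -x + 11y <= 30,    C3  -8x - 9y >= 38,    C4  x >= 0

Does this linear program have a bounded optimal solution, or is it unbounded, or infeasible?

infeasible

The boundaries y = 0 and -x + 11y = 30 meet at (-30, 0), but that point violates x ≥ 0. Every candidate vertex is excluded by some other constraint, so the feasible region is empty.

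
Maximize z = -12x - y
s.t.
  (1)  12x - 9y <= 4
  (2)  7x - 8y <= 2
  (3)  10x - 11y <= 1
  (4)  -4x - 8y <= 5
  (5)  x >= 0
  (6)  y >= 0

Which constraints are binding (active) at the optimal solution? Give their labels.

Extreme points and z = -12x - y:
  (5/6, 2/3) → z = -32/3
  (1/10, 0) → z = -6/5
  (0, 0) → z = 0
The feasible region is unbounded (it extends along (0, 1), (3, 4)), but z strictly decreases along every unbounded feasible direction, so there is no improving ray and the maximum is attained at a vertex.

The maximum is at (0, 0). Substituting into each constraint, equality holds for (5) and (6); the remaining constraints have slack.

(5) and (6)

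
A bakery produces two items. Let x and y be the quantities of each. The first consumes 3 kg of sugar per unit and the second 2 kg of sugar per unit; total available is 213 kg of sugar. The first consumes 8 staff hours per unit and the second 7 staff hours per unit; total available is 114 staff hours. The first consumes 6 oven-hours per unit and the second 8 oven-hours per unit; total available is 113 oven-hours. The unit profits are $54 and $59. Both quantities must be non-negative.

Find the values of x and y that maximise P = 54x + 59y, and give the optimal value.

x = 11/2, y = 10, maximum P = 887

Corner points and P = 54x + 59y:
  (0, 0) → P = 0
  (0, 113/8) → P = 6667/8
  (57/4, 0) → P = 1539/2
  (11/2, 10) → P = 887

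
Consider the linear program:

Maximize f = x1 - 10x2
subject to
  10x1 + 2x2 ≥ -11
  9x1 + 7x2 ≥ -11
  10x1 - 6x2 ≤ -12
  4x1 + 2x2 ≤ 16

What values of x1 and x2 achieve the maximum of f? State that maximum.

Vertices and f = x1 - 10x2:
  (-9/8, 1/8) → f = -19/8
  (-9/2, 17) → f = -349/2
  (18/11, 52/11) → f = -502/11

x1 = -9/8, x2 = 1/8, maximum f = -19/8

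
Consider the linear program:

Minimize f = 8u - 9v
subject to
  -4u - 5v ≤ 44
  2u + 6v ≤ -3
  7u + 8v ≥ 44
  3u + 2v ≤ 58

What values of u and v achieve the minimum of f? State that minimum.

Vertices and f = 8u - 9v:
  (144/13, -109/26) → f = 3285/26
  (177/7, -125/14) → f = 3957/14
  (188/5, -137/5) → f = 2737/5

The binding constraints are 2u + 6v = -3 and 7u + 8v = 44.
Solving simultaneously gives u = 144/13, v = -109/26.

u = 144/13, v = -109/26, minimum f = 3285/26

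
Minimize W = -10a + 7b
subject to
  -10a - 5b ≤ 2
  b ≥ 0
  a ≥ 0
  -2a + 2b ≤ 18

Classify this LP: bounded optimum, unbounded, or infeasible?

unbounded

From the feasible point (0, 0), moving in the direction (2, 2) keeps every constraint satisfied while W decreases without bound.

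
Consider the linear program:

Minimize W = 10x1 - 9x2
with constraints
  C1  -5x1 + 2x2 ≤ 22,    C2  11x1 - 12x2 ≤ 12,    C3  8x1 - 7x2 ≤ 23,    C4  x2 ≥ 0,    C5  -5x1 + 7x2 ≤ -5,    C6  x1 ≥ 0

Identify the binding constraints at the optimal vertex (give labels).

C4 and C5

Feasible corners and W = 10x1 - 9x2:
  (12/11, 0) → W = 120/11
  (24/17, 5/17) → W = 195/17
  (1, 0) → W = 10

The minimum is at (1, 0). Substituting into each constraint, equality holds for C4 and C5; the remaining constraints have slack.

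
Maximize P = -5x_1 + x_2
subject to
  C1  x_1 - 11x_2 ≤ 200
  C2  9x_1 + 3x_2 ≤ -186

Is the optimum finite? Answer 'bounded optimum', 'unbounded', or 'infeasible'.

From the feasible point (-241/17, -331/17), moving in the direction (-11, -1) keeps every constraint satisfied while P increases without bound.

unbounded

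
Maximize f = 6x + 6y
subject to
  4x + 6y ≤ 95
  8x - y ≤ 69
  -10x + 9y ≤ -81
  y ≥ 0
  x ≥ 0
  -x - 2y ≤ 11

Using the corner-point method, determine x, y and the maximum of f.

Extreme points and f = 6x + 6y:
  (270/31, 21/31) → f = 1746/31
  (69/8, 0) → f = 207/4
  (81/10, 0) → f = 243/5

The binding constraints are 8x - y = 69 and -10x + 9y = -81.
Solving simultaneously gives x = 270/31, y = 21/31.

x = 270/31, y = 21/31, maximum f = 1746/31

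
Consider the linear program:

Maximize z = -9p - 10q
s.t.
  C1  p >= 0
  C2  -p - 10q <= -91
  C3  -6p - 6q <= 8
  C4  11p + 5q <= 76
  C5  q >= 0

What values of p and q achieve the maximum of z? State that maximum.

Extreme points and z = -9p - 10q:
  (0, 91/10) → z = -91
  (0, 76/5) → z = -152
  (61/21, 185/21) → z = -2399/21

p = 0, q = 91/10, maximum z = -91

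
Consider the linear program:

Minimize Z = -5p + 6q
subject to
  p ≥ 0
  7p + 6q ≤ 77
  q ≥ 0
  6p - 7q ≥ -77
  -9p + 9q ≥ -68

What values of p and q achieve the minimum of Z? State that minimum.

Extreme points and Z = -5p + 6q:
  (0, 0) → Z = 0
  (0, 11) → Z = 66
  (77/85, 1001/85) → Z = 5621/85
  (367/39, 217/117) → Z = -467/13
  (68/9, 0) → Z = -340/9

The optimum lies where q = 0 and -9p + 9q = -68.
Solving simultaneously gives p = 68/9, q = 0.

p = 68/9, q = 0, minimum Z = -340/9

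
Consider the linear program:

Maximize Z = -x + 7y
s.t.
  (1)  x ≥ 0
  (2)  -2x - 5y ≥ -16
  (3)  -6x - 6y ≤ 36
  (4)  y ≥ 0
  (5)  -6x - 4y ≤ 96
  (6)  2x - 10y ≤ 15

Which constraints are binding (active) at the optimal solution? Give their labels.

(1) and (2)

Vertices and Z = -x + 7y:
  (0, 16/5) → Z = 112/5
  (0, 0) → Z = 0
  (47/6, 1/15) → Z = -221/30
  (15/2, 0) → Z = -15/2

The maximum is at (0, 16/5). Substituting into each constraint, equality holds for (1) and (2); the remaining constraints have slack.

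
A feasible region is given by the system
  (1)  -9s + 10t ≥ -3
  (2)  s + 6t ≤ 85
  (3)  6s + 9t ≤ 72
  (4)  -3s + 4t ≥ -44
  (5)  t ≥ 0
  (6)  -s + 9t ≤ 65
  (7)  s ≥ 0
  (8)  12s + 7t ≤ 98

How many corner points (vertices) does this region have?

Intersecting each pair of boundary lines and keeping only the points that satisfy every inequality leaves:
  (249/47, 210/47)
  (1/3, 0)
  (1, 22/3)
  (0, 0)
  (0, 65/9)

5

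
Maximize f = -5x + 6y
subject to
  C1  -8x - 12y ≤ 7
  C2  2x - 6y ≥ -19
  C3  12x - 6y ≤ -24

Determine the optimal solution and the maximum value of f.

Feasible corners and f = -5x + 6y:
  (-15/4, 23/12) → f = 121/4
  (-55/32, 9/16) → f = 383/32
  (-1/2, 3) → f = 41/2

The binding constraints are -8x - 12y = 7 and 2x - 6y = -19.
Solving simultaneously gives x = -15/4, y = 23/12.

x = -15/4, y = 23/12, maximum f = 121/4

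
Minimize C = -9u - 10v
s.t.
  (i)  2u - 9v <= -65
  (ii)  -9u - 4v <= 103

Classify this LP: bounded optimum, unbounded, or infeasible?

From the feasible point (-1187/89, 379/89), moving in the direction (-4, 9) keeps every constraint satisfied while C decreases without bound.

unbounded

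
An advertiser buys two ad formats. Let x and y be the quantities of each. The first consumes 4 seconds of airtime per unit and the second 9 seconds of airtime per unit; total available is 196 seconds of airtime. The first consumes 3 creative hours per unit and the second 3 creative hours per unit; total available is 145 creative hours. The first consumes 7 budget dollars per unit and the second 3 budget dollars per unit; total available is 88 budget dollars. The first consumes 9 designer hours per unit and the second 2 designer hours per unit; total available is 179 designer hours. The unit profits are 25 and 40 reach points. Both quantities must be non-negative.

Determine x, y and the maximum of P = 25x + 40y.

x = 4, y = 20, maximum P = 900

Extreme points and P = 25x + 40y:
  (0, 0) → P = 0
  (0, 196/9) → P = 7840/9
  (88/7, 0) → P = 2200/7
  (4, 20) → P = 900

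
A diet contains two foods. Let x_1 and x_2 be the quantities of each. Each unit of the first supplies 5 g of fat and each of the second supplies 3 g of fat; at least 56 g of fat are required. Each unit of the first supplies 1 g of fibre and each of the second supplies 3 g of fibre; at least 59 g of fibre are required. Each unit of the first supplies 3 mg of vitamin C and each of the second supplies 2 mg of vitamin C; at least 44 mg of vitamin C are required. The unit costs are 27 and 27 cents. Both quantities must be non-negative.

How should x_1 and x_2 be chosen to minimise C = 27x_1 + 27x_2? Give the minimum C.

The feasible region is unbounded (it extends along (0, 1), (1, 0)), but C strictly increases along every unbounded feasible direction, so there is no improving ray and the minimum is attained at a vertex.

At the optimal vertex, x_1 + 3x_2 = 59 and 3x_1 + 2x_2 = 44.
Solving simultaneously gives x_1 = 2, x_2 = 19.

x_1 = 2, x_2 = 19, minimum C = 567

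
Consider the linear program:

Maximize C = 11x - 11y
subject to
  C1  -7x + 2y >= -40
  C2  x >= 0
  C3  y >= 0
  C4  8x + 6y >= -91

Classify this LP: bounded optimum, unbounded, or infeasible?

Vertices and C = 11x - 11y:
  (40/7, 0) → C = 440/7
  (0, 0) → C = 0
The feasible region has finitely many vertices and no improving ray; the maximum is 440/7 at (40/7, 0).

bounded optimum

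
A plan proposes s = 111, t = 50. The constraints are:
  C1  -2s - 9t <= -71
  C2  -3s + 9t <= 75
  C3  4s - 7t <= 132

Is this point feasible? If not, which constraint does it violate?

Constraint C2: -3s + 9t = 117, which is not ≤ 75. All other constraints are satisfied.

not feasible — violates C2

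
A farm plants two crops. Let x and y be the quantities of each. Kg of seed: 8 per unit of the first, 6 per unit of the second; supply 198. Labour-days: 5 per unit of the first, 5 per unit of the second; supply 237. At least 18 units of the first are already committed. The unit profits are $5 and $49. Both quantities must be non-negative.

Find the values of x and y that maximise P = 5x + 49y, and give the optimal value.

x = 18, y = 9, maximum P = 531

Vertices and P = 5x + 49y:
  (99/4, 0) → P = 495/4
  (18, 0) → P = 90
  (18, 9) → P = 531

The optimum lies where 8x + 6y = 198 and x = 18.
Solving simultaneously gives x = 18, y = 9.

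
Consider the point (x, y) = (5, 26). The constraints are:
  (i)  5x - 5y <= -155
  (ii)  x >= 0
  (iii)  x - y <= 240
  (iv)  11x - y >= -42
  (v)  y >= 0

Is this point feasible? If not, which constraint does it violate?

Constraint (i): 5x - 5y = -105, which is not ≤ -155. All other constraints are satisfied.

not feasible — violates (i)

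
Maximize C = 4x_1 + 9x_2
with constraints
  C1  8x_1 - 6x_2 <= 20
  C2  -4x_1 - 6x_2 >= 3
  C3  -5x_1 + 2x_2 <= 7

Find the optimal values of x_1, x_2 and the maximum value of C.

Vertices and C = 4x_1 + 9x_2:
  (17/12, -13/9) → C = -22/3
  (-41/7, -78/7) → C = -866/7
  (-24/19, 13/38) → C = -75/38

At the optimal vertex, -4x_1 - 6x_2 = 3 and -5x_1 + 2x_2 = 7.
Solving simultaneously gives x_1 = -24/19, x_2 = 13/38.

x_1 = -24/19, x_2 = 13/38, maximum C = -75/38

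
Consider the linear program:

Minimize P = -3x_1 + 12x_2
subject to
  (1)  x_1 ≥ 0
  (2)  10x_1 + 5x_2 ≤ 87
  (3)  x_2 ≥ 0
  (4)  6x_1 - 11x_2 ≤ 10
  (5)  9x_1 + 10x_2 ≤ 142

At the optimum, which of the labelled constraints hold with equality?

(3) and (4)

Feasible corners and P = -3x_1 + 12x_2:
  (0, 0) → P = 0
  (0, 71/5) → P = 852/5
  (1007/140, 211/70) → P = 2043/140
  (32/11, 637/55) → P = 7164/55
  (5/3, 0) → P = -5

The minimum is at (5/3, 0). Substituting into each constraint, equality holds for (3) and (4); the remaining constraints have slack.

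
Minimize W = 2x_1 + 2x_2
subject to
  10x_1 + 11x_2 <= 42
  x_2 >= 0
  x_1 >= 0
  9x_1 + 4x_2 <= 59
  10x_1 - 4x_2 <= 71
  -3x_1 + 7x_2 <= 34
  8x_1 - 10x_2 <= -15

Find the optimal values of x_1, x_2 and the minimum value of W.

x_1 = 0, x_2 = 3/2, minimum W = 3

The binding constraints are x_1 = 0 and 8x_1 - 10x_2 = -15.
Solving simultaneously gives x_1 = 0, x_2 = 3/2.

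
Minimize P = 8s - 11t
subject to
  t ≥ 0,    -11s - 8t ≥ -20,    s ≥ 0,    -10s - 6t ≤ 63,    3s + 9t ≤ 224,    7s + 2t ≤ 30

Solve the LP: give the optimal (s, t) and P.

s = 0, t = 5/2, minimum P = -55/2

The optimum lies where -11s - 8t = -20 and s = 0.
Solving simultaneously gives s = 0, t = 5/2.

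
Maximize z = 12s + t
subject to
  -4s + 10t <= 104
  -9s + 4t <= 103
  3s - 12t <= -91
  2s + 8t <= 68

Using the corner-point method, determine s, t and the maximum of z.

Corner points and z = 12s + t:
  (-307/37, 262/37) → z = -3422/37
  (-38/13, 120/13) → z = -336/13
  (-109/12, 85/16) → z = -1659/16
  (11/6, 193/24) → z = 721/24

s = 11/6, t = 193/24, maximum z = 721/24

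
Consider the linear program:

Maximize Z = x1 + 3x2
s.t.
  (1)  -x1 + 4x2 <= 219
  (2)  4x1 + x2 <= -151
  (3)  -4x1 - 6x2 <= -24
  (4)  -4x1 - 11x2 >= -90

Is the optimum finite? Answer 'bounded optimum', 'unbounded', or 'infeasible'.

infeasible

The boundaries -x1 + 4x2 = 219 and 4x1 + x2 = -151 meet at (-823/17, 725/17), but that point violates -4x1 - 11x2 ≥ -90. Every candidate vertex is excluded by some other constraint, so the feasible region is empty.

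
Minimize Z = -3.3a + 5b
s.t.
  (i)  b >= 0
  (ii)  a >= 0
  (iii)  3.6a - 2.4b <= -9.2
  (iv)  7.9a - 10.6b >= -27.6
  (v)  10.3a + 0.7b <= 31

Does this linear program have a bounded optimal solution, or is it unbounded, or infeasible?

infeasible

The boundaries b = 0 and a = 0 meet at (0, 0), but that point violates 3.6a - 2.4b ≤ -9.2. Every candidate vertex is excluded by some other constraint, so the feasible region is empty.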